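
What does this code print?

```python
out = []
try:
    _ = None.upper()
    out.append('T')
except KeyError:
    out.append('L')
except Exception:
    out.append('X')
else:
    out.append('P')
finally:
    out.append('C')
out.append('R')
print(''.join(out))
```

Execution trace: 'X' (except Exception) → 'C' (finally) → 'R' (after the try/except). Output: XCR

Answer: XCR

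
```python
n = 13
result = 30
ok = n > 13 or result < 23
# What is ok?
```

Trace:
`n = 13` → n = 13
`result = 30` → result = 30
`ok = n > 13 or result < 23` → ok = False
So ok = False

Answer: False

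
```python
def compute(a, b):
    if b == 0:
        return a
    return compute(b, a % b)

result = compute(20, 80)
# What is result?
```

compute(20, 80) -> compute(80, 20) -> compute(20, 0) -> 20

Answer: 20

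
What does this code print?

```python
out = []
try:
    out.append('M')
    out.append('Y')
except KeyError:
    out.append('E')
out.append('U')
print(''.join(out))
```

Execution trace: 'M' (try body) → 'Y' (try body, no exception) → 'U' (after the try/except). Output: MYU

Answer: MYU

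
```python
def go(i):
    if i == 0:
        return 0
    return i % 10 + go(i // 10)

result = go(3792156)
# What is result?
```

Sum of digits of 3792156: 6 + 5 + 1 + 2 + 9 + 7 + 3 = 33

Answer: 33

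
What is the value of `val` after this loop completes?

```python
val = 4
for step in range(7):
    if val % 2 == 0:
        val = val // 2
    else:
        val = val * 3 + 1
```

Collatz-style transformation from 4
`val` takes the values: 4 → 2 → 1 → 4 → 2 → 1 → 4 → 2

Answer: 2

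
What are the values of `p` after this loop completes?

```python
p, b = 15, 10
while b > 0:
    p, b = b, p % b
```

GCD of 15 and 10
`p` takes the values: 15 → 10 → 5

Answer: 5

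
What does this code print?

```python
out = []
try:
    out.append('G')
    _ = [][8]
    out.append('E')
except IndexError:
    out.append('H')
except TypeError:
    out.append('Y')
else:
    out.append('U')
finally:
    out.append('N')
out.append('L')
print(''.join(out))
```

Execution trace: 'G' (try body) → 'H' (except IndexError) → 'N' (finally) → 'L' (after the try/except). Output: GHNL

Answer: GHNL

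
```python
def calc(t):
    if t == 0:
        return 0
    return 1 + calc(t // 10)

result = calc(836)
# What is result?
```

Count of digits of 836: 3

Answer: 3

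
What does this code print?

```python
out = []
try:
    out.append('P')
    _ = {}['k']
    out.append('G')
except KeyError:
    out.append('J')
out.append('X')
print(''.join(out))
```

Execution trace: 'P' (try body) → 'J' (except KeyError) → 'X' (after the try/except). Output: PJX

Answer: PJX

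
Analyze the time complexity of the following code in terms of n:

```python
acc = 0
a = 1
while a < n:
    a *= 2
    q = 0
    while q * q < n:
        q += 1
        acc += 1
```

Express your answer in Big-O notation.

Each loop level contributes: log n × √n. Multiplying the contributions gives O(√n log n).

Answer: O(√n log n)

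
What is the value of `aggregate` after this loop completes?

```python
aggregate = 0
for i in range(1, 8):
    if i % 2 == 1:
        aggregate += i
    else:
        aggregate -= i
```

Add odd, subtract even
`aggregate` takes the values: 0 → 1 → -1 → 2 → -2 → 3 → -3 → 4

Answer: 4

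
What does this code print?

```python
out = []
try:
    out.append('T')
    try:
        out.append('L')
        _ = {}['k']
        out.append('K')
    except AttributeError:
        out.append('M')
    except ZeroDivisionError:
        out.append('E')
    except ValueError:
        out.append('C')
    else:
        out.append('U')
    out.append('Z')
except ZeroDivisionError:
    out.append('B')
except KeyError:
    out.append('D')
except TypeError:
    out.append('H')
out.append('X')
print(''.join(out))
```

Execution trace: 'T' (try body) → 'L' (inner try body) → 'D' (except KeyError) → 'X' (after the try/except). Output: TLDX

Answer: TLDX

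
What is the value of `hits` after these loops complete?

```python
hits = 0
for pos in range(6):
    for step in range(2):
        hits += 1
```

6 * 2 = 12
`hits` takes the values: 0 → 1 → 2 → 3 → 4 → 5 → 6 → 7 → 8 → 9 → 10 → 11 → 12

Answer: 12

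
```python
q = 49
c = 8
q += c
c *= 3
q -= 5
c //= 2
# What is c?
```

Trace:
`q = 49` → q = 49
`c = 8` → c = 8
`q += c` → q = 57
`c *= 3` → c = 24
`q -= 5` → q = 52
`c //= 2` → c = 12
So c = 12

Answer: 12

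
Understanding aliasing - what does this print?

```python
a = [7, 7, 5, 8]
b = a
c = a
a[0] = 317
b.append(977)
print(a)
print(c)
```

Key concept: multiple aliases.
Step by step:
`a = [7, 7, 5, 8]` → a = [7, 7, 5, 8]
`b = a` → b = [7, 7, 5, 8] (same object as a)
`c = a` → c = [7, 7, 5, 8] (same object as a, b)
`a[0] = 317` → a = [317, 7, 5, 8] (same object as b, c); b = [317, 7, 5, 8] (same object as a, c); c = [317, 7, 5, 8] (same object as a, b)
`b.append(977)` → a = [317, 7, 5, 8, 977] (same object as b, c); b = [317, 7, 5, 8, 977] (same object as a, c); c = [317, 7, 5, 8, 977] (same object as a, b)
`print(a)` → prints [317, 7, 5, 8, 977]
`print(c)` → prints [317, 7, 5, 8, 977]

Answer:
[317, 7, 5, 8, 977]
[317, 7, 5, 8, 977]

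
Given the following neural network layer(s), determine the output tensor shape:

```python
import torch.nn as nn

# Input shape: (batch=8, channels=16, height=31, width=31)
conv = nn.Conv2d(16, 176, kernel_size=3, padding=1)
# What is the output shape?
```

Input: (8, 16, 31, 31) -> Output: (8, 176, 31, 31)

Answer: (8, 176, 31, 31)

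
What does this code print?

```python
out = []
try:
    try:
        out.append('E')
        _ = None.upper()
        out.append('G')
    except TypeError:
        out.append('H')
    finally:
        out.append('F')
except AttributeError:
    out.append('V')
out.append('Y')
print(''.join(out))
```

Execution trace: 'E' (inner try body) → 'F' (inner finally) → 'V' (outer except AttributeError) → 'Y' (after the try/except). Output: EFVY

Answer: EFVY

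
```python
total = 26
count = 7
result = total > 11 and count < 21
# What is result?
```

Trace:
`total = 26` → total = 26
`count = 7` → count = 7
`result = total > 11 and count < 21` → result = True
So result = True

Answer: True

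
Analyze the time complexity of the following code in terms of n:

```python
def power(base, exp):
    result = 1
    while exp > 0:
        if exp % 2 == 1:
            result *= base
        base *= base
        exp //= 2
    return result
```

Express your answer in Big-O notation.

This is Exponentiation by squaring. Time complexity: O(log n).

Answer: O(log n)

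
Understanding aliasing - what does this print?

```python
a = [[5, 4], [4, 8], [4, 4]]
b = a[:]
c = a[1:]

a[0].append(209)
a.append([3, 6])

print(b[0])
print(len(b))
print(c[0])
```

Key concept: slice with nested mutation.
Step by step:
`a = [[5, 4], [4, 8], [4, 4]]` → a = [[5, 4], [4, 8], [4, 4]]
`b = a[:]` → b = [[5, 4], [4, 8], [4, 4]]
`c = a[1:]` → c = [[4, 8], [4, 4]]
`a[0].append(209)` → a = [[5, 4, 209], [4, 8], [4, 4]]; b = [[5, 4, 209], [4, 8], [4, 4]]
`a.append([3, 6])` → a = [[5, 4, 209], [4, 8], [4, 4], [3, 6]]
`print(b[0])` → prints [5, 4, 209]
`print(len(b))` → prints 3
`print(c[0])` → prints [4, 8]

Answer:
[5, 4, 209]
3
[4, 8]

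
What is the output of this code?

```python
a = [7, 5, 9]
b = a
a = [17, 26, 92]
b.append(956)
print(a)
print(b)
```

Key concept: rebinding vs mutation: a is rebound to a new list, b still points at the original.
Step by step:
`a = [7, 5, 9]` → a = [7, 5, 9]
`b = a` → b = [7, 5, 9] (same object as a)
`a = [17, 26, 92]` → a = [17, 26, 92]
`b.append(956)` → b = [7, 5, 9, 956]
`print(a)` → prints [17, 26, 92]
`print(b)` → prints [7, 5, 9, 956]

Answer:
[17, 26, 92]
[7, 5, 9, 956]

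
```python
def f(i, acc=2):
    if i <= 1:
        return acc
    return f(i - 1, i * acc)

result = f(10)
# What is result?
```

Accumulator trace (n, acc): (10, 2) -> (9, 20) -> (8, 180) -> (7, 1440) -> (6, 10080) -> (5, 60480) -> (4, 302400) -> (3, 1209600) -> (2, 3628800) -> (1, 7257600) -> return 7257600

Answer: 7257600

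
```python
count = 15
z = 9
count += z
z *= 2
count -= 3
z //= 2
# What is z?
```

Trace:
`count = 15` → count = 15
`z = 9` → z = 9
`count += z` → count = 24
`z *= 2` → z = 18
`count -= 3` → count = 21
`z //= 2` → z = 9
So z = 9

Answer: 9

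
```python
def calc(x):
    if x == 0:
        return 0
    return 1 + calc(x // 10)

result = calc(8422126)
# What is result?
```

Count of digits of 8422126: 7

Answer: 7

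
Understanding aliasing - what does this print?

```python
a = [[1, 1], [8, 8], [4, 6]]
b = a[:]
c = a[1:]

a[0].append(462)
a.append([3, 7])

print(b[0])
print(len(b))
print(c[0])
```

Key concept: slice with nested mutation.
Step by step:
`a = [[1, 1], [8, 8], [4, 6]]` → a = [[1, 1], [8, 8], [4, 6]]
`b = a[:]` → b = [[1, 1], [8, 8], [4, 6]]
`c = a[1:]` → c = [[8, 8], [4, 6]]
`a[0].append(462)` → a = [[1, 1, 462], [8, 8], [4, 6]]; b = [[1, 1, 462], [8, 8], [4, 6]]
`a.append([3, 7])` → a = [[1, 1, 462], [8, 8], [4, 6], [3, 7]]
`print(b[0])` → prints [1, 1, 462]
`print(len(b))` → prints 3
`print(c[0])` → prints [8, 8]

Answer:
[1, 1, 462]
3
[8, 8]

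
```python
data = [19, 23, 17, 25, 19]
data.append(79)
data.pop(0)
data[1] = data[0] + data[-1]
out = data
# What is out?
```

Trace:
`data = [19, 23, 17, 25, 19]` → data = [19, 23, 17, 25, 19]
`data.append(79)` → data = [19, 23, 17, 25, 19, 79]
`data.pop(0)` → data = [23, 17, 25, 19, 79]
`data[1] = data[0] + data[-1]` → data = [23, 102, 25, 19, 79]
`out = data` → out = [23, 102, 25, 19, 79]
So out = [23, 102, 25, 19, 79]

Answer: [23, 102, 25, 19, 79]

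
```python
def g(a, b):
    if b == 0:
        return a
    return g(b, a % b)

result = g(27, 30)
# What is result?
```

g(27, 30) -> g(30, 27) -> g(27, 3) -> g(3, 0) -> 3

Answer: 3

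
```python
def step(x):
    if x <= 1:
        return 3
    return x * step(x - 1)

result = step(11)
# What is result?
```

step(11) = 11 * 10 * 9 * 8 * 7 * 6 * 5 * 4 * 3 * 2 * 3 = 119750400

Answer: 119750400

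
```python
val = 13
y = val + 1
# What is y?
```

Trace:
`val = 13` → val = 13
`y = val + 1` → y = 14
So y = 14

Answer: 14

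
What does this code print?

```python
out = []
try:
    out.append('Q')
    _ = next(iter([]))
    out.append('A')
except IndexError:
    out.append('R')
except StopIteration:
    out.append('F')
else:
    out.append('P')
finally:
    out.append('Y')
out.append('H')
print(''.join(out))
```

Execution trace: 'Q' (try body) → 'F' (except StopIteration) → 'Y' (finally) → 'H' (after the try/except). Output: QFYH

Answer: QFYH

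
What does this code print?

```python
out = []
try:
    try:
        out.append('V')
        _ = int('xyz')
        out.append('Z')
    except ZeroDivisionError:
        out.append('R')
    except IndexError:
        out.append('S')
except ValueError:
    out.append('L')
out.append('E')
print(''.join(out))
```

Execution trace: 'V' (try body) → 'L' (outer except ValueError) → 'E' (after the try/except). Output: VLE

Answer: VLE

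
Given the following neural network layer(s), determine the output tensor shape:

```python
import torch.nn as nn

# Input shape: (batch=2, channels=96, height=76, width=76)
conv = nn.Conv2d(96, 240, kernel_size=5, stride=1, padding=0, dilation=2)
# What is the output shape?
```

Input: (2, 96, 76, 76) -> Output: (2, 240, 68, 68)

Answer: (2, 240, 68, 68)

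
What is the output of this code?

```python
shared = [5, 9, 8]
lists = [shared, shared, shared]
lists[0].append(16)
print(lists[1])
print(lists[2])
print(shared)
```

Key concept: list of same reference.
Step by step:
`shared = [5, 9, 8]` → shared = [5, 9, 8]
`lists = [shared, shared, shared]` → lists = [[5, 9, 8], [5, 9, 8], [5, 9, 8]]
`lists[0].append(16)` → shared = [5, 9, 8, 16]; lists = [[5, 9, 8, 16], [5, 9, 8, 16], [5, 9, 8, 16]]
`print(lists[1])` → prints [5, 9, 8, 16]
`print(lists[2])` → prints [5, 9, 8, 16]
`print(shared)` → prints [5, 9, 8, 16]

Answer:
[5, 9, 8, 16]
[5, 9, 8, 16]
[5, 9, 8, 16]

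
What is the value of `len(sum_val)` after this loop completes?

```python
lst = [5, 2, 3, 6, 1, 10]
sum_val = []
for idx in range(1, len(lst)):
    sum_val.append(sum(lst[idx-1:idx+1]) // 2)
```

Number of 2-element averages
`sum_val` takes the values: [] → [3] → [3, 2] → [3, 2, 4] → [3, 2, 4, 3] → [3, 2, 4, 3, 5]
So `len(sum_val)` = 5

Answer: 5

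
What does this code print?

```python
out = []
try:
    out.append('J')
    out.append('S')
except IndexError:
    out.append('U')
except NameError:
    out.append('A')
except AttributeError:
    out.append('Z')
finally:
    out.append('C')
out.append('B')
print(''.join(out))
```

Execution trace: 'J' (try body) → 'S' (try body, no exception) → 'C' (finally) → 'B' (after the try/except). Output: JSCB

Answer: JSCB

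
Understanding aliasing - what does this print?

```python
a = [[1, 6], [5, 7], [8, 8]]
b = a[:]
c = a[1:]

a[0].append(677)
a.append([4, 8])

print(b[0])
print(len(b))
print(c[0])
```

Key concept: slice with nested mutation.
Step by step:
`a = [[1, 6], [5, 7], [8, 8]]` → a = [[1, 6], [5, 7], [8, 8]]
`b = a[:]` → b = [[1, 6], [5, 7], [8, 8]]
`c = a[1:]` → c = [[5, 7], [8, 8]]
`a[0].append(677)` → a = [[1, 6, 677], [5, 7], [8, 8]]; b = [[1, 6, 677], [5, 7], [8, 8]]
`a.append([4, 8])` → a = [[1, 6, 677], [5, 7], [8, 8], [4, 8]]
`print(b[0])` → prints [1, 6, 677]
`print(len(b))` → prints 3
`print(c[0])` → prints [5, 7]

Answer:
[1, 6, 677]
3
[5, 7]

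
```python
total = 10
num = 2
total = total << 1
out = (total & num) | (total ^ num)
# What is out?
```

Trace:
`total = 10` → total = 10
`num = 2` → num = 2
`total = total << 1` → total = 20
`out = (total & num) | (total ^ num)` → out = 22
So out = 22

Answer: 22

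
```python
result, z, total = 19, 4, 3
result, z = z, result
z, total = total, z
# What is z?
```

Trace:
`result, z, total = 19, 4, 3` → result = 19; z = 4; total = 3
`result, z = z, result` → result = 4; z = 19
`z, total = total, z` → z = 3; total = 19
So z = 3

Answer: 3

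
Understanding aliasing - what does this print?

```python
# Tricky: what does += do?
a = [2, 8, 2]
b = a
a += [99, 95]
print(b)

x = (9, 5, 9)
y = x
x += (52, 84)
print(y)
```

Key concept: += behavior differs for mutable vs immutable.
Step by step:
`a = [2, 8, 2]` → a = [2, 8, 2]
`b = a` → b = [2, 8, 2] (same object as a)
`a += [99, 95]` → a = [2, 8, 2, 99, 95] (same object as b); b = [2, 8, 2, 99, 95] (same object as a)
`print(b)` → prints [2, 8, 2, 99, 95]
`x = (9, 5, 9)` → x = (9, 5, 9)
`y = x` → y = (9, 5, 9)
`x += (52, 84)` → x = (9, 5, 9, 52, 84)
`print(y)` → prints (9, 5, 9)

Answer:
[2, 8, 2, 99, 95]
(9, 5, 9)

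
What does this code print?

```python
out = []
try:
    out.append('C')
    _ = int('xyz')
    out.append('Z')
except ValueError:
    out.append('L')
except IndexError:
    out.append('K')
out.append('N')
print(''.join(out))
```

Execution trace: 'C' (try body) → 'L' (except ValueError) → 'N' (after the try/except). Output: CLN

Answer: CLN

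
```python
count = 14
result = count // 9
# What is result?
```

Trace:
`count = 14` → count = 14
`result = count // 9` → result = 1
So result = 1

Answer: 1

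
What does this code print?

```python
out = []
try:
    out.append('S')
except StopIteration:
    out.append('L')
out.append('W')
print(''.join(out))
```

Execution trace: 'S' (try body, no exception) → 'W' (after the try/except). Output: SW

Answer: SW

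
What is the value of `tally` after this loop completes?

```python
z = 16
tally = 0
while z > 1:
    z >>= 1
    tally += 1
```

Count right shifts until 1
`tally` takes the values: 0 → 1 → 2 → 3 → 4

Answer: 4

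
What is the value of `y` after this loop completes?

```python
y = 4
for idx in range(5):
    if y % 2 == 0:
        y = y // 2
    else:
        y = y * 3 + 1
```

Collatz-style transformation from 4
`y` takes the values: 4 → 2 → 1 → 4 → 2 → 1

Answer: 1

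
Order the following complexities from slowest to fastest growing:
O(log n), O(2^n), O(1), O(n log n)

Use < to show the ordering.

Ordered by growth rate: O(1) < O(log n) < O(n log n) < O(2^n)

Answer: O(1) < O(log n) < O(n log n) < O(2^n)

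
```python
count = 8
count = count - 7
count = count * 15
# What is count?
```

Trace:
`count = 8` → count = 8
`count = count - 7` → count = 1
`count = count * 15` → count = 15
So count = 15

Answer: 15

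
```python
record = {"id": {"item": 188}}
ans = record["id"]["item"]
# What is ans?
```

Trace:
`record = {"id": {"item": 188}}` → record = {'id': {'item': 188}}
`ans = record["id"]["item"]` → ans = 188
So ans = 188

Answer: 188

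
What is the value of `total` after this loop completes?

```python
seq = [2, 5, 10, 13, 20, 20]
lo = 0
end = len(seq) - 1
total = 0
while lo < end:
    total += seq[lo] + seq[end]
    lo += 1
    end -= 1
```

Sum of pairs from ends
`total` takes the values: 0 → 22 → 47 → 70

Answer: 70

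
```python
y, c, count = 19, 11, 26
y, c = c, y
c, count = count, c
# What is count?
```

Trace:
`y, c, count = 19, 11, 26` → y = 19; c = 11; count = 26
`y, c = c, y` → y = 11; c = 19
`c, count = count, c` → c = 26; count = 19
So count = 19

Answer: 19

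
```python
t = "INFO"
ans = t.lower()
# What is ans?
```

Trace:
`t = "INFO"` → t = 'INFO'
`ans = t.lower()` → ans = 'info'
So ans = 'info'

Answer: 'info'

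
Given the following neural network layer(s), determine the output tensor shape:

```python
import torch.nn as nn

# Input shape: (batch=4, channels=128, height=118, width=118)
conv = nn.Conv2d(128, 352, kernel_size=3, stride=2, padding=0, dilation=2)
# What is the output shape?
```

Input: (4, 128, 118, 118) -> Output: (4, 352, 57, 57)

Answer: (4, 352, 57, 57)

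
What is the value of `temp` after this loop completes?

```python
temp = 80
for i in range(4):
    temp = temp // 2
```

Halve 4 times: 80 // 2^4 = 5
`temp` takes the values: 80 → 40 → 20 → 10 → 5

Answer: 5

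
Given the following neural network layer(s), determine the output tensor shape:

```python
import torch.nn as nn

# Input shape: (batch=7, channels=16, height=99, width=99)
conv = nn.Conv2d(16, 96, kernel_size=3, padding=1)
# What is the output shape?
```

Input: (7, 16, 99, 99) -> Output: (7, 96, 99, 99)

Answer: (7, 96, 99, 99)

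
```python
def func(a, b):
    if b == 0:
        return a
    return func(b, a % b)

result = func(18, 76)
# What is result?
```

func(18, 76) -> func(76, 18) -> func(18, 4) -> func(4, 2) -> func(2, 0) -> 2

Answer: 2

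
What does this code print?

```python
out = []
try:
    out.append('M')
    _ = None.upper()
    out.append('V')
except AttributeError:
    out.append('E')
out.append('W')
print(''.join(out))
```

Execution trace: 'M' (try body) → 'E' (except AttributeError) → 'W' (after the try/except). Output: MEW

Answer: MEW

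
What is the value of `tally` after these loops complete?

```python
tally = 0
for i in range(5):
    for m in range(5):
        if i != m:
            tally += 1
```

5² - 5 (exclude diagonal)
`tally` takes the values: 0 → 1 → 2 → 3 → 4 → 5 → 6 → 7 → 8 → 9 → 10 → 11 → 12 → 13 → 14 → 15 → 16 → 17 → 18 → 19 → 20

Answer: 20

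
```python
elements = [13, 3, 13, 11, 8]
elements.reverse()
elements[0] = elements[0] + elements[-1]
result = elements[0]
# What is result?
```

Trace:
`elements = [13, 3, 13, 11, 8]` → elements = [13, 3, 13, 11, 8]
`elements.reverse()` → elements = [8, 11, 13, 3, 13]
`elements[0] = elements[0] + elements[-1]` → elements = [21, 11, 13, 3, 13]
`result = elements[0]` → result = 21
So result = 21

Answer: 21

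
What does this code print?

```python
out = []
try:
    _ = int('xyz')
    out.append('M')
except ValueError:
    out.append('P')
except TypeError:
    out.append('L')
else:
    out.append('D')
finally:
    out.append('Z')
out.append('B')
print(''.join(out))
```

Execution trace: 'P' (except ValueError) → 'Z' (finally) → 'B' (after the try/except). Output: PZB

Answer: PZB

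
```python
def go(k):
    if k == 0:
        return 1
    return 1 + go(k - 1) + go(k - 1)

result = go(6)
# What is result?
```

go(k) = 1 + 2·go(k-1), go(0)=1. Closed form: (1+1)·2^6 - 1 = 127.

Answer: 127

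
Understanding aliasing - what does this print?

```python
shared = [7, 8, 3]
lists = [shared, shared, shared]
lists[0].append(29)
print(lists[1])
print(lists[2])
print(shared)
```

Key concept: list of same reference.
Step by step:
`shared = [7, 8, 3]` → shared = [7, 8, 3]
`lists = [shared, shared, shared]` → lists = [[7, 8, 3], [7, 8, 3], [7, 8, 3]]
`lists[0].append(29)` → shared = [7, 8, 3, 29]; lists = [[7, 8, 3, 29], [7, 8, 3, 29], [7, 8, 3, 29]]
`print(lists[1])` → prints [7, 8, 3, 29]
`print(lists[2])` → prints [7, 8, 3, 29]
`print(shared)` → prints [7, 8, 3, 29]

Answer:
[7, 8, 3, 29]
[7, 8, 3, 29]
[7, 8, 3, 29]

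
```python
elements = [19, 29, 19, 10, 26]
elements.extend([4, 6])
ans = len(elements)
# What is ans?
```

Trace:
`elements = [19, 29, 19, 10, 26]` → elements = [19, 29, 19, 10, 26]
`elements.extend([4, 6])` → elements = [19, 29, 19, 10, 26, 4, 6]
`ans = len(elements)` → ans = 7
So ans = 7

Answer: 7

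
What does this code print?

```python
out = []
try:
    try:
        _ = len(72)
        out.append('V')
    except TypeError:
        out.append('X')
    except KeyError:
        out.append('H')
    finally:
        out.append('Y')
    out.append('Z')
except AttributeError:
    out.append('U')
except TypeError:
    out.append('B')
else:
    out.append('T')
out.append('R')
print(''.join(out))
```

Execution trace: 'X' (inner except TypeError) → 'Y' (inner finally) → 'Z' (try body, no exception) → 'T' (else) → 'R' (after the try/except). Output: XYZTR

Answer: XYZTR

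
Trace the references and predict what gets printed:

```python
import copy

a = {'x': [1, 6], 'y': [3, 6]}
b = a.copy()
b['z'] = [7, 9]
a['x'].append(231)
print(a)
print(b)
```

Key concept: shallow copy of dict with mutable values.
Step by step:
`a = {'x': [1, 6], 'y': [3, 6]}` → a = {'x': [1, 6], 'y': [3, 6]}
`b = a.copy()` → b = {'x': [1, 6], 'y': [3, 6]}
`b['z'] = [7, 9]` → b = {'x': [1, 6], 'y': [3, 6], 'z': [7, 9]}
`a['x'].append(231)` → a = {'x': [1, 6, 231], 'y': [3, 6]}; b = {'x': [1, 6, 231], 'y': [3, 6], 'z': [7, 9]}
`print(a)` → prints {'x': [1, 6, 231], 'y': [3, 6]}
`print(b)` → prints {'x': [1, 6, 231], 'y': [3, 6], 'z': [7, 9]}

Answer:
{'x': [1, 6, 231], 'y': [3, 6]}
{'x': [1, 6, 231], 'y': [3, 6], 'z': [7, 9]}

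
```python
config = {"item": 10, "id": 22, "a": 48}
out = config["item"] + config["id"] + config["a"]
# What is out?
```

Trace:
`config = {"item": 10, "id": 22, "a": 48}` → config = {'item': 10, 'id': 22, 'a': 48}
`out = config["item"] + config["id"] + config["a"]` → out = 80
So out = 80

Answer: 80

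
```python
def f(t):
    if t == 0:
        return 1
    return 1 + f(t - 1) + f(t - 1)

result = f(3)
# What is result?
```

f(t) = 1 + 2·f(t-1), f(0)=1. Closed form: (1+1)·2^3 - 1 = 15.

Answer: 15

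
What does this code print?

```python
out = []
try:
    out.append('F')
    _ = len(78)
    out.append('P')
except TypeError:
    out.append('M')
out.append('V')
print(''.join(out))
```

Execution trace: 'F' (try body) → 'M' (except TypeError) → 'V' (after the try/except). Output: FMV

Answer: FMV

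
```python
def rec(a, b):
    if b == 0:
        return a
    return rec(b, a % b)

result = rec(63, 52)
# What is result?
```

rec(63, 52) -> rec(52, 11) -> rec(11, 8) -> rec(8, 3) -> rec(3, 2) -> rec(2, 1) -> rec(1, 0) -> 1

Answer: 1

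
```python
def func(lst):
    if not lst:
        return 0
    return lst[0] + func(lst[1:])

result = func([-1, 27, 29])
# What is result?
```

(-1) + 27 + 29 + 0 = 55

Answer: 55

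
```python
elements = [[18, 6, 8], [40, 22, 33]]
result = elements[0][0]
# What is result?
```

Trace:
`elements = [[18, 6, 8], [40, 22, 33]]` → elements = [[18, 6, 8], [40, 22, 33]]
`result = elements[0][0]` → result = 18
So result = 18

Answer: 18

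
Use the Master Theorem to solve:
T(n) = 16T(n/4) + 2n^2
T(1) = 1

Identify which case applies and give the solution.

a=16, b=4, f(n)=2n^2. log_4(16) = 2. Since c=2 = 2, Case 2 applies: T(n) = Θ(n^log_b(a) · log n) = O(n^2 log n).

Answer: O(n^2 log n) - Case 2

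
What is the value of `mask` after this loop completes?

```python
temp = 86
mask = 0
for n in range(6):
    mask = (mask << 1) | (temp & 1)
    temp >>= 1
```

Reverse lowest 6 bits of 86
`mask` takes the values: 0 → 1 → 3 → 6 → 13 → 26

Answer: 26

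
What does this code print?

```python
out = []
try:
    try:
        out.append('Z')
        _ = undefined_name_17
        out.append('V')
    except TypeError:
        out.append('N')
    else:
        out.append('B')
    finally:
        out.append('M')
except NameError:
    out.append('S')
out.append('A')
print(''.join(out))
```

Execution trace: 'Z' (inner try body) → 'M' (inner finally) → 'S' (outer except NameError) → 'A' (after the try/except). Output: ZMSA

Answer: ZMSA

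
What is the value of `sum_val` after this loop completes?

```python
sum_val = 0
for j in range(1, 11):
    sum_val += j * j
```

Sum of squares 1² to 10² = 385
`sum_val` takes the values: 0 → 1 → 5 → 14 → 30 → 55 → 91 → 140 → 204 → 285 → 385

Answer: 385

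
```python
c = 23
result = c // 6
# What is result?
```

Trace:
`c = 23` → c = 23
`result = c // 6` → result = 3
So result = 3

Answer: 3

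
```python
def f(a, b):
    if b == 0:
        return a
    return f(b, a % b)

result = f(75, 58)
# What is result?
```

f(75, 58) -> f(58, 17) -> f(17, 7) -> f(7, 3) -> f(3, 1) -> f(1, 0) -> 1

Answer: 1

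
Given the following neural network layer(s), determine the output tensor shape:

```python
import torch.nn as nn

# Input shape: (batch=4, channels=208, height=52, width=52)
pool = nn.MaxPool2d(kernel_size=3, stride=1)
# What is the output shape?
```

Input: (4, 208, 52, 52) -> Output: (4, 208, 50, 50)

Answer: (4, 208, 50, 50)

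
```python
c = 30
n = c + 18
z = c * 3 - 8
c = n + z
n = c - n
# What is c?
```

Trace:
`c = 30` → c = 30
`n = c + 18` → n = 48
`z = c * 3 - 8` → z = 82
`c = n + z` → c = 130
`n = c - n` → n = 82
So c = 130

Answer: 130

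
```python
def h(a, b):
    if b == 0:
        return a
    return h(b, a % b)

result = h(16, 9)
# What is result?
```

h(16, 9) -> h(9, 7) -> h(7, 2) -> h(2, 1) -> h(1, 0) -> 1

Answer: 1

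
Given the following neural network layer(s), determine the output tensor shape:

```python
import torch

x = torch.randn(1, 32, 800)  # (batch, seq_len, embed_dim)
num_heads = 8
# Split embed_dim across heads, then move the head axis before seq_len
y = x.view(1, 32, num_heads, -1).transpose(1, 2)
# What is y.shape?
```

Input: (1, 32, 800) -> head_dim = 800 // 8 = 100; after view: (1, 32, 8, 100) -> after transpose(1, 2): (1, 8, 32, 100) -> Output: (1, 8, 32, 100)

Answer: (1, 8, 32, 100)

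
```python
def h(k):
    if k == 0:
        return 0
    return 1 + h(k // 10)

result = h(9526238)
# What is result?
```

Count of digits of 9526238: 7

Answer: 7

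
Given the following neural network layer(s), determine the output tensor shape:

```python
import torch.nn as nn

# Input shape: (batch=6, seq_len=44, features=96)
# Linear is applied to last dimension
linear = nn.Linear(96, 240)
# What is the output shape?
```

Input: (6, 44, 96) -> Output: (6, 44, 240)

Answer: (6, 44, 240)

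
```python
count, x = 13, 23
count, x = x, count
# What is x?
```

Trace:
`count, x = 13, 23` → count = 13; x = 23
`count, x = x, count` → count = 23; x = 13
So x = 13

Answer: 13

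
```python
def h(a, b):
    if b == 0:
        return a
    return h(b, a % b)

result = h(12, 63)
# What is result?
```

h(12, 63) -> h(63, 12) -> h(12, 3) -> h(3, 0) -> 3

Answer: 3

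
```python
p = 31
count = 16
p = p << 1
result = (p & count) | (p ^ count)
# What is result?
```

Trace:
`p = 31` → p = 31
`count = 16` → count = 16
`p = p << 1` → p = 62
`result = (p & count) | (p ^ count)` → result = 62
So result = 62

Answer: 62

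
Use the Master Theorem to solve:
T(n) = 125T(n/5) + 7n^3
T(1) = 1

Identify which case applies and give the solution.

a=125, b=5, f(n)=7n^3. log_5(125) = 3. Since c=3 = 3, Case 2 applies: T(n) = Θ(n^log_b(a) · log n) = O(n^3 log n).

Answer: O(n^3 log n) - Case 2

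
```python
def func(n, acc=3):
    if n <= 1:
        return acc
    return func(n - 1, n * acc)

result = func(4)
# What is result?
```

Accumulator trace (n, acc): (4, 3) -> (3, 12) -> (2, 36) -> (1, 72) -> return 72

Answer: 72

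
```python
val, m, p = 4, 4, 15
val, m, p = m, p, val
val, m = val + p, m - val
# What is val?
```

Trace:
`val, m, p = 4, 4, 15` → val = 4; m = 4; p = 15
`val, m, p = m, p, val` → val = 4; m = 15; p = 4
`val, m = val + p, m - val` → val = 8; m = 11
So val = 8

Answer: 8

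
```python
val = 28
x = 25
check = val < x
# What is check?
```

Trace:
`val = 28` → val = 28
`x = 25` → x = 25
`check = val < x` → check = False
So check = False

Answer: False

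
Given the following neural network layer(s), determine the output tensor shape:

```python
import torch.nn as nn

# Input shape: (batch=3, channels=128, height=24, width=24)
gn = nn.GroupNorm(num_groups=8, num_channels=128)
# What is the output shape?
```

Input: (3, 128, 24, 24) -> Output: (3, 128, 24, 24)

Answer: (3, 128, 24, 24)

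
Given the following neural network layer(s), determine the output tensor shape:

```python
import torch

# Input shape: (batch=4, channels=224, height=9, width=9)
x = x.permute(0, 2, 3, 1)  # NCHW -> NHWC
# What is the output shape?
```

Input: (4, 224, 9, 9) -> Output: (4, 9, 9, 224)

Answer: (4, 9, 9, 224)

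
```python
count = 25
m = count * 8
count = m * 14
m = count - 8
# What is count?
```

Trace:
`count = 25` → count = 25
`m = count * 8` → m = 200
`count = m * 14` → count = 2800
`m = count - 8` → m = 2792
So count = 2800

Answer: 2800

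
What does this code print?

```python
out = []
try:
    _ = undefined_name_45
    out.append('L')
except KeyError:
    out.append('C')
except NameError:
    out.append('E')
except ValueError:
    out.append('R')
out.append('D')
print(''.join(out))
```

Execution trace: 'E' (except NameError) → 'D' (after the try/except). Output: ED

Answer: ED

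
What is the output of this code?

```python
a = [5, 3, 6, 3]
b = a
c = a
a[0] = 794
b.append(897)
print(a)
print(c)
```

Key concept: multiple aliases.
Step by step:
`a = [5, 3, 6, 3]` → a = [5, 3, 6, 3]
`b = a` → b = [5, 3, 6, 3] (same object as a)
`c = a` → c = [5, 3, 6, 3] (same object as a, b)
`a[0] = 794` → a = [794, 3, 6, 3] (same object as b, c); b = [794, 3, 6, 3] (same object as a, c); c = [794, 3, 6, 3] (same object as a, b)
`b.append(897)` → a = [794, 3, 6, 3, 897] (same object as b, c); b = [794, 3, 6, 3, 897] (same object as a, c); c = [794, 3, 6, 3, 897] (same object as a, b)
`print(a)` → prints [794, 3, 6, 3, 897]
`print(c)` → prints [794, 3, 6, 3, 897]

Answer:
[794, 3, 6, 3, 897]
[794, 3, 6, 3, 897]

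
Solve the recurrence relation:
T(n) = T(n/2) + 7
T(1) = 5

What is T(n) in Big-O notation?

Each step divides n by 2 and adds 7. After log_2(n) steps we reach T(1)=5. So T(n) = 7·log_2(n) + 5 = O(log n).

Answer: O(log n)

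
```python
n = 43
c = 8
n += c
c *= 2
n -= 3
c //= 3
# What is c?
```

Trace:
`n = 43` → n = 43
`c = 8` → c = 8
`n += c` → n = 51
`c *= 2` → c = 16
`n -= 3` → n = 48
`c //= 3` → c = 5
So c = 5

Answer: 5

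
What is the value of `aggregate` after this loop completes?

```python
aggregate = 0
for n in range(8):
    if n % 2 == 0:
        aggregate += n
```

Sum of even numbers 0 to 7
`aggregate` takes the values: 0 → 2 → 6 → 12

Answer: 12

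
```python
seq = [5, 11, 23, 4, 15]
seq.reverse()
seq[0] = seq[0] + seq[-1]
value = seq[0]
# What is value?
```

Trace:
`seq = [5, 11, 23, 4, 15]` → seq = [5, 11, 23, 4, 15]
`seq.reverse()` → seq = [15, 4, 23, 11, 5]
`seq[0] = seq[0] + seq[-1]` → seq = [20, 4, 23, 11, 5]
`value = seq[0]` → value = 20
So value = 20

Answer: 20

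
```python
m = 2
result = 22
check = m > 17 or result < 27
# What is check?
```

Trace:
`m = 2` → m = 2
`result = 22` → result = 22
`check = m > 17 or result < 27` → check = True
So check = True

Answer: True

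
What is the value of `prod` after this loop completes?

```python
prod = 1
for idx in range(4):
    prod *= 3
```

3^4 = 81
`prod` takes the values: 1 → 3 → 9 → 27 → 81

Answer: 81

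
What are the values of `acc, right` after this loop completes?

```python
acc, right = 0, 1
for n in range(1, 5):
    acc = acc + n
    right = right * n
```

Sum and factorial of 1 to 4
`acc, right` takes the values: (0, 1) → (1, 1) → (3, 1) → (3, 2) → (6, 2) → (6, 6) → (10, 6) → (10, 24)

Answer: 10, 24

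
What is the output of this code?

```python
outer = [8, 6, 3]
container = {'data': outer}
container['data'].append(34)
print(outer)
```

Key concept: dict holds reference to list.
Step by step:
`outer = [8, 6, 3]` → outer = [8, 6, 3]
`container = {'data': outer}` → container = {'data': [8, 6, 3]}
`container['data'].append(34)` → outer = [8, 6, 3, 34]; container = {'data': [8, 6, 3, 34]}
`print(outer)` → prints [8, 6, 3, 34]

Answer: [8, 6, 3, 34]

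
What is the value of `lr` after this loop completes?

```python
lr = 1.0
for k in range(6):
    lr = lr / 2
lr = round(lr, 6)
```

Halving LR 6 times: 1 / 2^6
`lr` takes the values: 1.0 → 0.5 → 0.25 → 0.125 → 0.0625 → 0.03125 → 0.015625

Answer: 0.015625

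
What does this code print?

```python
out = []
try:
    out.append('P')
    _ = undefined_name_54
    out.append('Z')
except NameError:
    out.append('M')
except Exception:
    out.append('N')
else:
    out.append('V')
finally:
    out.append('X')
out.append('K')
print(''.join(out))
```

Execution trace: 'P' (try body) → 'M' (except NameError) → 'X' (finally) → 'K' (after the try/except). Output: PMXK

Answer: PMXK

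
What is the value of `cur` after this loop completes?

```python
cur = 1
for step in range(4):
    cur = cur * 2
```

Multiply by 2, 4 times: 1 * 2^4 = 16
`cur` takes the values: 1 → 2 → 4 → 8 → 16

Answer: 16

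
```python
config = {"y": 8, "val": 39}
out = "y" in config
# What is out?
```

Trace:
`config = {"y": 8, "val": 39}` → config = {'y': 8, 'val': 39}
`out = "y" in config` → out = True
So out = True

Answer: True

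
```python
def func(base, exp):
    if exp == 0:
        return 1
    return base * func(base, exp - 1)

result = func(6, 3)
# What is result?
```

func(6, 3) = 6 * 6 * 6 = 216

Answer: 216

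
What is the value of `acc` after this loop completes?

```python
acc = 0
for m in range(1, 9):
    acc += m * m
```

Sum of squares 1² to 8² = 204
`acc` takes the values: 0 → 1 → 5 → 14 → 30 → 55 → 91 → 140 → 204

Answer: 204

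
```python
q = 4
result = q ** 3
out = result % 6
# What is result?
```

Trace:
`q = 4` → q = 4
`result = q ** 3` → result = 64
`out = result % 6` → out = 4
So result = 64

Answer: 64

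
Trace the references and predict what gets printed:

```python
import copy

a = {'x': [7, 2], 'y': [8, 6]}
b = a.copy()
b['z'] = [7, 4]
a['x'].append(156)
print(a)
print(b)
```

Key concept: shallow copy of dict with mutable values.
Step by step:
`a = {'x': [7, 2], 'y': [8, 6]}` → a = {'x': [7, 2], 'y': [8, 6]}
`b = a.copy()` → b = {'x': [7, 2], 'y': [8, 6]}
`b['z'] = [7, 4]` → b = {'x': [7, 2], 'y': [8, 6], 'z': [7, 4]}
`a['x'].append(156)` → a = {'x': [7, 2, 156], 'y': [8, 6]}; b = {'x': [7, 2, 156], 'y': [8, 6], 'z': [7, 4]}
`print(a)` → prints {'x': [7, 2, 156], 'y': [8, 6]}
`print(b)` → prints {'x': [7, 2, 156], 'y': [8, 6], 'z': [7, 4]}

Answer:
{'x': [7, 2, 156], 'y': [8, 6]}
{'x': [7, 2, 156], 'y': [8, 6], 'z': [7, 4]}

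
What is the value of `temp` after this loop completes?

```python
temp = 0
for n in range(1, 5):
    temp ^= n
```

XOR of 1 to 4
`temp` takes the values: 0 → 1 → 3 → 0 → 4

Answer: 4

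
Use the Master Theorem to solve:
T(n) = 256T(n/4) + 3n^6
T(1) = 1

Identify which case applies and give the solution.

a=256, b=4, f(n)=3n^6. log_4(256) = 4. Since c=6 > 4 and the regularity condition holds (256(n/4)^6 = (256/4^6)n^6 with 256/4^6 < 1), Case 3 applies: T(n) = Θ(f(n)) = O(n^6).

Answer: O(n^6) - Case 3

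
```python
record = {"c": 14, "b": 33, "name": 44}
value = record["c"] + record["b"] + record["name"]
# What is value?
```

Trace:
`record = {"c": 14, "b": 33, "name": 44}` → record = {'c': 14, 'b': 33, 'name': 44}
`value = record["c"] + record["b"] + record["name"]` → value = 91
So value = 91

Answer: 91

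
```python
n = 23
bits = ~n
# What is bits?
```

Trace:
`n = 23` → n = 23
`bits = ~n` → bits = -24
So bits = -24

Answer: -24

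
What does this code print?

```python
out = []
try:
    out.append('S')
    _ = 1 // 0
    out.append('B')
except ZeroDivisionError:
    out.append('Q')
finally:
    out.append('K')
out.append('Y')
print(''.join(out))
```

Execution trace: 'S' (try body) → 'Q' (except ZeroDivisionError) → 'K' (finally) → 'Y' (after the try/except). Output: SQKY

Answer: SQKY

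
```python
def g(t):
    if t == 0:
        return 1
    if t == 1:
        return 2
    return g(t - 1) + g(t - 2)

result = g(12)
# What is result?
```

Build up from base cases: g(0)=1, g(1)=2, g(2)=3, g(3)=5, g(4)=8, g(5)=13, g(6)=21, ..., g(12)=377

Answer: 377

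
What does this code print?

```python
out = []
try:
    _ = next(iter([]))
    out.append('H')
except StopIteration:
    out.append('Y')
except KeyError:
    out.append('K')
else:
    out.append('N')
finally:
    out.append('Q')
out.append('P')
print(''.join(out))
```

Execution trace: 'Y' (except StopIteration) → 'Q' (finally) → 'P' (after the try/except). Output: YQP

Answer: YQP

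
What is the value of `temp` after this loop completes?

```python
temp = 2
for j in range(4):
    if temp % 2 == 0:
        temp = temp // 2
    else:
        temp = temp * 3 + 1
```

Collatz-style transformation from 2
`temp` takes the values: 2 → 1 → 4 → 2 → 1

Answer: 1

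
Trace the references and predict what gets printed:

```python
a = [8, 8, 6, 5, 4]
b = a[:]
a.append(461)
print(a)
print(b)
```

Key concept: slice [:] creates copy.
Step by step:
`a = [8, 8, 6, 5, 4]` → a = [8, 8, 6, 5, 4]
`b = a[:]` → b = [8, 8, 6, 5, 4]
`a.append(461)` → a = [8, 8, 6, 5, 4, 461]
`print(a)` → prints [8, 8, 6, 5, 4, 461]
`print(b)` → prints [8, 8, 6, 5, 4]

Answer:
[8, 8, 6, 5, 4, 461]
[8, 8, 6, 5, 4]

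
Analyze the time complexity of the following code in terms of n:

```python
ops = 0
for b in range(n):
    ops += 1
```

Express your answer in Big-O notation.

Each loop level contributes: n. Multiplying the contributions gives O(n).

Answer: O(n)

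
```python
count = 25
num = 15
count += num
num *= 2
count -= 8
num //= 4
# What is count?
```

Trace:
`count = 25` → count = 25
`num = 15` → num = 15
`count += num` → count = 40
`num *= 2` → num = 30
`count -= 8` → count = 32
`num //= 4` → num = 7
So count = 32

Answer: 32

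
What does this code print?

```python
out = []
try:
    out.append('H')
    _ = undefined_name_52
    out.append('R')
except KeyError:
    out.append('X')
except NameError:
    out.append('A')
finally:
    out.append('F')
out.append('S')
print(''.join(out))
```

Execution trace: 'H' (try body) → 'A' (except NameError) → 'F' (finally) → 'S' (after the try/except). Output: HAFS

Answer: HAFS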